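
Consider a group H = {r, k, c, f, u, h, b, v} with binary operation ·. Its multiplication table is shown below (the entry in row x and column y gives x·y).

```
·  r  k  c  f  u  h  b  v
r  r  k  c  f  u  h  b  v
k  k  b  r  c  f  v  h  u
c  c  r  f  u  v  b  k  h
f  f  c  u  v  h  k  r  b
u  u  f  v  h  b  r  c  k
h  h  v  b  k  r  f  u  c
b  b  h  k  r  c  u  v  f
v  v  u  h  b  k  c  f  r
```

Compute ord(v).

The identity element is r (its row matches the header).
v^1 = v
v^2 = v·v = r
The first power of v equal to the identity is v^2, so ord(v) = 2.
(Structurally, H here is isomorphic to the cyclic group Z_8.)

2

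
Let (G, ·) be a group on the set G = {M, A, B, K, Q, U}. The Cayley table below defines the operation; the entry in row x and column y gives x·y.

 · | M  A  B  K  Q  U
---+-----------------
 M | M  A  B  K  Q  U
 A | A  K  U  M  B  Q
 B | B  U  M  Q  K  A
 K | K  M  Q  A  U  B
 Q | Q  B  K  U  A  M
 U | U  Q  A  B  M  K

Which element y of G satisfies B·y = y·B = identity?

B

First locate the identity: row M matches the header, so M is the identity.
Scan row B for M: B·B = M. Hence B^(-1) = B.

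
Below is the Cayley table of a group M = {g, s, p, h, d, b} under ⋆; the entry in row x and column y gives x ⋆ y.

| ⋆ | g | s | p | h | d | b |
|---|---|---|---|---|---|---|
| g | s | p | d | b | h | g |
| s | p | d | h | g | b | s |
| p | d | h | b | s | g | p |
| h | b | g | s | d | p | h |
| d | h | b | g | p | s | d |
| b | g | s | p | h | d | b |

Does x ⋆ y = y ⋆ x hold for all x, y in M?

Check whether the table is symmetric across its main diagonal.
Every entry (row x, col y) equals the entry (row y, col x), so M is abelian.

Yes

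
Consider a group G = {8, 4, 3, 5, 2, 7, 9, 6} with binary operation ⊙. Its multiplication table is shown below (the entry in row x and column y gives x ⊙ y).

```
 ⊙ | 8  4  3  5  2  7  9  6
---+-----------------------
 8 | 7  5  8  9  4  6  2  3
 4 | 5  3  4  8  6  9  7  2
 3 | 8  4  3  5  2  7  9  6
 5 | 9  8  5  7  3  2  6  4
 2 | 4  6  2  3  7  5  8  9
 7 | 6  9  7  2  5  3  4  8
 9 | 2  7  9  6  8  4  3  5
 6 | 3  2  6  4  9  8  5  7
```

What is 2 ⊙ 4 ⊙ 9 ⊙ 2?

2 ⊙ 4 = 6
6 ⊙ 9 = 5
5 ⊙ 2 = 3

3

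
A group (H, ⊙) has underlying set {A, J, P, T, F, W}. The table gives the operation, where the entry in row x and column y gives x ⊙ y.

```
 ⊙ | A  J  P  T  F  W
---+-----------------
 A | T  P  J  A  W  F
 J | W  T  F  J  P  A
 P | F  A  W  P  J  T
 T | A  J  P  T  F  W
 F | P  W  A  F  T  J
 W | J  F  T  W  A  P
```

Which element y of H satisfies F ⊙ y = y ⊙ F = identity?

F

First locate the identity: row T matches the header, so T is the identity.
Scan row F for T: F ⊙ F = T. Hence F^(-1) = F.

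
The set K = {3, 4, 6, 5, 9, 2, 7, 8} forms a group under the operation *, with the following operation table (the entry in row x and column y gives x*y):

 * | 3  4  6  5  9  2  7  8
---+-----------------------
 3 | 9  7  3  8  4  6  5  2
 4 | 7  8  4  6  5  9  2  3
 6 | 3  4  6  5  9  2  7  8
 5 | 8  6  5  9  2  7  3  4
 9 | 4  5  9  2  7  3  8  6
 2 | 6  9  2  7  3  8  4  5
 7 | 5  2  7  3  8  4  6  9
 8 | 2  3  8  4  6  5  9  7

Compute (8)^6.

8^1 = 8
8^2 = 8*8 = 7
8^3 = 7*8 = 9
8^4 = 9*8 = 6
8^5 = 6*8 = 8
8^6 = 8*8 = 7

7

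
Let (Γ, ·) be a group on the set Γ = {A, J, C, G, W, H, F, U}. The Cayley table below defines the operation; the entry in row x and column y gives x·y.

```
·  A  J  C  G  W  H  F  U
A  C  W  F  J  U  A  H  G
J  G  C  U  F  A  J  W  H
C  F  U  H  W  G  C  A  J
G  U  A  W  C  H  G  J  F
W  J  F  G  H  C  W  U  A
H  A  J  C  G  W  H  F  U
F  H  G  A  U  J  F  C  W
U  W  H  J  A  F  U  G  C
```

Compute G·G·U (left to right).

J

G·G = C
C·U = J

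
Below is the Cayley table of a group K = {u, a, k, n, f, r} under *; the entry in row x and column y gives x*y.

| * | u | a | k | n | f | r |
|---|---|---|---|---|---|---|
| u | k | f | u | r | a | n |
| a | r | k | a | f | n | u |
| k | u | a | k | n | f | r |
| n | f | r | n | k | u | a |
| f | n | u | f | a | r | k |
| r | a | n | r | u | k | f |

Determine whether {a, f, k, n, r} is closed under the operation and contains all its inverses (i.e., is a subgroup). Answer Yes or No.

No

r*n = u, which is not in {a, f, k, n, r}.
The subset is not closed under *, so it is not a subgroup.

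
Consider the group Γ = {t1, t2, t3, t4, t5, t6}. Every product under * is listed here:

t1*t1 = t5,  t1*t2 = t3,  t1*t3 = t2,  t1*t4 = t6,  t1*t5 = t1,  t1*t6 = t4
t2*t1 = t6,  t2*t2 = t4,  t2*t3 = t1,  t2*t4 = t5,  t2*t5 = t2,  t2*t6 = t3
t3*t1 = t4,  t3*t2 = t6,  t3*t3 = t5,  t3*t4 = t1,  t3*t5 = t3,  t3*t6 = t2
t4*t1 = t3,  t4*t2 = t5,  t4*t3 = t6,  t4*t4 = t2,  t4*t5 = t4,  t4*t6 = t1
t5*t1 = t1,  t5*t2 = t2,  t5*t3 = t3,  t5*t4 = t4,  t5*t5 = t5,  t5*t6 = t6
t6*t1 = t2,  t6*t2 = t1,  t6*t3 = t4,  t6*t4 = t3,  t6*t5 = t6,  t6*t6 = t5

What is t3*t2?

Read row t3, column t2: t3*t2 = t6.

t6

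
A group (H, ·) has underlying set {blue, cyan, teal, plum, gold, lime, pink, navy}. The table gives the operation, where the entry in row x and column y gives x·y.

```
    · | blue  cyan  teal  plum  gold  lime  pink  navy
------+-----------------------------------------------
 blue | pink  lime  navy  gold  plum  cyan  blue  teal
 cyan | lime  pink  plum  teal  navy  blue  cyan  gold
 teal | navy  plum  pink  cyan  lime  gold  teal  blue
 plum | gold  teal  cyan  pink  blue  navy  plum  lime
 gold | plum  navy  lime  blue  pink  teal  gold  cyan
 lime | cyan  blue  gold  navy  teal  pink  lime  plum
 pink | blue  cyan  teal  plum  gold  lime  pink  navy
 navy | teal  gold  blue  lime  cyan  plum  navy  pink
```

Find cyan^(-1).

First locate the identity: row pink matches the header, so pink is the identity.
Scan row cyan for pink: cyan·cyan = pink. Hence cyan^(-1) = cyan.
(Structurally, H here is isomorphic to the elementary abelian group (Z_2)^3.)

cyan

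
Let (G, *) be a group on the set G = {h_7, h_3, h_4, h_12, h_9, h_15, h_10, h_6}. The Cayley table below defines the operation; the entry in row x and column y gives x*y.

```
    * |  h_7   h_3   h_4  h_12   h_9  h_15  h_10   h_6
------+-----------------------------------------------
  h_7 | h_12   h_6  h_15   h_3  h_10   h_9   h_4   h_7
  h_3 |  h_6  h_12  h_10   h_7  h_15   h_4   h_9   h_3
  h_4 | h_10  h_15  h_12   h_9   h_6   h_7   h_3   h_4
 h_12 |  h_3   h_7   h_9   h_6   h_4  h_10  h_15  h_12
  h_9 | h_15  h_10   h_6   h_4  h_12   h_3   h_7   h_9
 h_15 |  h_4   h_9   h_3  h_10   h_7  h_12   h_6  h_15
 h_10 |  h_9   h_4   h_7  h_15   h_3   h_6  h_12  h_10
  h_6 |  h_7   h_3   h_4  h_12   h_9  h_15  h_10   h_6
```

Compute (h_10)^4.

h_10^1 = h_10
h_10^2 = h_10*h_10 = h_12
h_10^3 = h_12*h_10 = h_15
h_10^4 = h_15*h_10 = h_6

h_6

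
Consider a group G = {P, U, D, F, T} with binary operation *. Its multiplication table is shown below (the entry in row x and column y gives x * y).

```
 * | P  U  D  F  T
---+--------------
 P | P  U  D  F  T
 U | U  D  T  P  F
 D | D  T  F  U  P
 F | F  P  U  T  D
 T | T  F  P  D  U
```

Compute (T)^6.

T

T^1 = T
T^2 = T * T = U
T^3 = U * T = F
T^4 = F * T = D
T^5 = D * T = P
T^6 = P * T = T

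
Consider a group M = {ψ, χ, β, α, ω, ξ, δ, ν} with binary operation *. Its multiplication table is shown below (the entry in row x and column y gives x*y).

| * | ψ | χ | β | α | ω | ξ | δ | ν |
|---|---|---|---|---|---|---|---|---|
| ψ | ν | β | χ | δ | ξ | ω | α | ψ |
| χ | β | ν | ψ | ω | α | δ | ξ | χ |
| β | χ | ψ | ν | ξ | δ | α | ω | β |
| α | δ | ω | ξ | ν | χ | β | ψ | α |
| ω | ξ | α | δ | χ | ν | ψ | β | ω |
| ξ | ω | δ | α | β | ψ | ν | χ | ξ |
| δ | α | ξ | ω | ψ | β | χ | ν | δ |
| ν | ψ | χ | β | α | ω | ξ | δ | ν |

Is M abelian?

Yes

Check whether the table is symmetric across its main diagonal.
Every entry (row x, col y) equals the entry (row y, col x), so M is abelian.
(In fact M ≅ the elementary abelian group (Z_2)^3.)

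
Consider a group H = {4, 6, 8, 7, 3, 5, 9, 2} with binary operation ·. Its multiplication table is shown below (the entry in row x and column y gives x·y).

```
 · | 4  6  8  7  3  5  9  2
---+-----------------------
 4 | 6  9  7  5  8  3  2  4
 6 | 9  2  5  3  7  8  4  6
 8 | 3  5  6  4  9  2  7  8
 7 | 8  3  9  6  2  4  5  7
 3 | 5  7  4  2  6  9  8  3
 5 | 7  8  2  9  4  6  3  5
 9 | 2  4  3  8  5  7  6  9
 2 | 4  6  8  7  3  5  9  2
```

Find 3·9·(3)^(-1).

4

The identity is 2. In row 3, the entry 2 sits in column 7, so 3^(-1) = 7.
3·9 = 8
8·7 = 4
(Structurally, H here is isomorphic to the quaternion group Q_8.)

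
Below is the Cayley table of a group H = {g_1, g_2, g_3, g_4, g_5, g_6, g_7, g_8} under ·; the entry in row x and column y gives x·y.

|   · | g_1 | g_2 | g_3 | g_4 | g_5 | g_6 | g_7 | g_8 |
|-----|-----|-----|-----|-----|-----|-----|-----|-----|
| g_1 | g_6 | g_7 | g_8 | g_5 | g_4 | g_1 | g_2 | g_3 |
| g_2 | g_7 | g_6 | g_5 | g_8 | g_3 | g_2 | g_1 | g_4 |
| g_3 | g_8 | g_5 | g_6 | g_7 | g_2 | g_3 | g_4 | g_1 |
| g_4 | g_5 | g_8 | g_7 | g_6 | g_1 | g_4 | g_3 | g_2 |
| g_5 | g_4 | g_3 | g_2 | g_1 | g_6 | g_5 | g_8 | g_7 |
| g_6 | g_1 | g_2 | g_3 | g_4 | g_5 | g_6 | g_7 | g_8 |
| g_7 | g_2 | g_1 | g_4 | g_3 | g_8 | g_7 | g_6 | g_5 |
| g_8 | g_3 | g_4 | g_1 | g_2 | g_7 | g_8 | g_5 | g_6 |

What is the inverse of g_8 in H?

g_8

First locate the identity: row g_6 matches the header, so g_6 is the identity.
Scan row g_8 for g_6: g_8·g_8 = g_6. Hence g_8^(-1) = g_8.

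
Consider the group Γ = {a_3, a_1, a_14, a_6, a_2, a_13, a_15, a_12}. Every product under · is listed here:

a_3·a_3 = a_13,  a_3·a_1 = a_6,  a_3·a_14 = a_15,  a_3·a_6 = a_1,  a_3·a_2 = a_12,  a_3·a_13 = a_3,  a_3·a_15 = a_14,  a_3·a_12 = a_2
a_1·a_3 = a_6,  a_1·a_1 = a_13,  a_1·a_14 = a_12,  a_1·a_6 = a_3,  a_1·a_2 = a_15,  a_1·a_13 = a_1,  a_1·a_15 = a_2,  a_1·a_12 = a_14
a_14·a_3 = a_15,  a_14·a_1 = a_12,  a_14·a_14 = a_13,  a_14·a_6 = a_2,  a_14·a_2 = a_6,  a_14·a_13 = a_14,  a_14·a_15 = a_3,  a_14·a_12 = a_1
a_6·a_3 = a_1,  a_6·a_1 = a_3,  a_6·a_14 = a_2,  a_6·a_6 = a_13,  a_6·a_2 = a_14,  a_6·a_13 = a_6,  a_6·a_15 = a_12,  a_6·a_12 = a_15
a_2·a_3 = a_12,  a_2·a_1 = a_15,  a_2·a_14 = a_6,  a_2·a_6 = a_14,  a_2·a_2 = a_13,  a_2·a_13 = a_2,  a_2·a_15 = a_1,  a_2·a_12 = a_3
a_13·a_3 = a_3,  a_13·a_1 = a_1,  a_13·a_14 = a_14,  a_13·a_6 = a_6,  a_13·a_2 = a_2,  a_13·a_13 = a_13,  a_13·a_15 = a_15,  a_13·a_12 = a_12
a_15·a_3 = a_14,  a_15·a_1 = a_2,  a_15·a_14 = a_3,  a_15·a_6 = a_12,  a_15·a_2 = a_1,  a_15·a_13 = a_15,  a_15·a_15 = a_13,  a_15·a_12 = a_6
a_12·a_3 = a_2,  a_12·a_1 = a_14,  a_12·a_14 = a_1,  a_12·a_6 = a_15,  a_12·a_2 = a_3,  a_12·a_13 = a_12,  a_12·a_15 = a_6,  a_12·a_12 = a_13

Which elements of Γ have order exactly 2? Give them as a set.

Identity is a_13. Compute the order of each non-identity element by repeated multiplication:
  a_3: a_3 → a_13  (order 2)
  a_1: a_1 → a_13  (order 2)
  a_14: a_14 → a_13  (order 2)
  a_6: a_6 → a_13  (order 2)
  a_2: a_2 → a_13  (order 2)
  a_15: a_15 → a_13  (order 2)
  a_12: a_12 → a_13  (order 2)
Elements of order 2: {a_1, a_12, a_14, a_15, a_2, a_3, a_6}.
(Structurally, Γ here is isomorphic to the elementary abelian group (Z_2)^3.)

{a_1, a_12, a_14, a_15, a_2, a_3, a_6}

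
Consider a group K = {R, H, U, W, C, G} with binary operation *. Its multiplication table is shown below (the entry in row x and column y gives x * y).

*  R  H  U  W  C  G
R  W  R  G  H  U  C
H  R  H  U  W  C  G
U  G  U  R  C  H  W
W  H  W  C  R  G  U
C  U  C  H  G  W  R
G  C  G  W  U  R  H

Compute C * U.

H

Read row C, column U: C * U = H.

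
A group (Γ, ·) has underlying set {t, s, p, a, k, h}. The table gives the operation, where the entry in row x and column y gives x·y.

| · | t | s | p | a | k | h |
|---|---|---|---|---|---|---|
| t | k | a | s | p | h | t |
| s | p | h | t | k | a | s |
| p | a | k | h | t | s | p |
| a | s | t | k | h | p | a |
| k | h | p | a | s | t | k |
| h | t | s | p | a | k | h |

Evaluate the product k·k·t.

k

k·k = t
t·t = k
(Structurally, Γ here is isomorphic to the symmetric group S_3.)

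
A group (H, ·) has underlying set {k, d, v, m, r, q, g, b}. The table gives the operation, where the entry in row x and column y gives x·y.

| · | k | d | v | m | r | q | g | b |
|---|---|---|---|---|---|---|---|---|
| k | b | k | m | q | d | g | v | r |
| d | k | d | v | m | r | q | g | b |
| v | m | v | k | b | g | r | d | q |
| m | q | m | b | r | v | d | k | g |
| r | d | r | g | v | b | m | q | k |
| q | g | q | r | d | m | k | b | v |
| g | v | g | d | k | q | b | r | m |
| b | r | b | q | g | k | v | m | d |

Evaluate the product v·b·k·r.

q

v·b = q
q·k = g
g·r = q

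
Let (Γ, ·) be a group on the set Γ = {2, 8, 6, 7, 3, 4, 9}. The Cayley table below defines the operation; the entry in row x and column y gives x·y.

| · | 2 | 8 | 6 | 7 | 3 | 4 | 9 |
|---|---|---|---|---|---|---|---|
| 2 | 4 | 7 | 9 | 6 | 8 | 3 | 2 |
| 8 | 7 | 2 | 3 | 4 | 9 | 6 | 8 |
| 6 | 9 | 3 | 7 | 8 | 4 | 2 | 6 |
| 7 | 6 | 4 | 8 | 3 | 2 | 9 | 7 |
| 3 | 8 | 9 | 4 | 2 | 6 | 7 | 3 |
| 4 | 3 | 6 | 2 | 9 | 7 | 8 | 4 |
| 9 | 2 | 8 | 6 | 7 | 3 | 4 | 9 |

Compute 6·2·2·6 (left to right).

6·2 = 9
9·2 = 2
2·6 = 9

9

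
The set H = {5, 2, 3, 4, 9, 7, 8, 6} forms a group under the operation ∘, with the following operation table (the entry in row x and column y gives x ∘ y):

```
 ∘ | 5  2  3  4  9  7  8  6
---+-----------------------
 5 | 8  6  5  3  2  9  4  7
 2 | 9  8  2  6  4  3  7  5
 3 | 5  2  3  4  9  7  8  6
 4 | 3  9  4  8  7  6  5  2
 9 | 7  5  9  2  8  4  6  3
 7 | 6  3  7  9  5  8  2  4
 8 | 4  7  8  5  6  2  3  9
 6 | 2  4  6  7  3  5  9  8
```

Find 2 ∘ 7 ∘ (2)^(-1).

The identity is 3. In row 2, the entry 3 sits in column 7, so 2^(-1) = 7.
2 ∘ 7 = 3
3 ∘ 7 = 7

7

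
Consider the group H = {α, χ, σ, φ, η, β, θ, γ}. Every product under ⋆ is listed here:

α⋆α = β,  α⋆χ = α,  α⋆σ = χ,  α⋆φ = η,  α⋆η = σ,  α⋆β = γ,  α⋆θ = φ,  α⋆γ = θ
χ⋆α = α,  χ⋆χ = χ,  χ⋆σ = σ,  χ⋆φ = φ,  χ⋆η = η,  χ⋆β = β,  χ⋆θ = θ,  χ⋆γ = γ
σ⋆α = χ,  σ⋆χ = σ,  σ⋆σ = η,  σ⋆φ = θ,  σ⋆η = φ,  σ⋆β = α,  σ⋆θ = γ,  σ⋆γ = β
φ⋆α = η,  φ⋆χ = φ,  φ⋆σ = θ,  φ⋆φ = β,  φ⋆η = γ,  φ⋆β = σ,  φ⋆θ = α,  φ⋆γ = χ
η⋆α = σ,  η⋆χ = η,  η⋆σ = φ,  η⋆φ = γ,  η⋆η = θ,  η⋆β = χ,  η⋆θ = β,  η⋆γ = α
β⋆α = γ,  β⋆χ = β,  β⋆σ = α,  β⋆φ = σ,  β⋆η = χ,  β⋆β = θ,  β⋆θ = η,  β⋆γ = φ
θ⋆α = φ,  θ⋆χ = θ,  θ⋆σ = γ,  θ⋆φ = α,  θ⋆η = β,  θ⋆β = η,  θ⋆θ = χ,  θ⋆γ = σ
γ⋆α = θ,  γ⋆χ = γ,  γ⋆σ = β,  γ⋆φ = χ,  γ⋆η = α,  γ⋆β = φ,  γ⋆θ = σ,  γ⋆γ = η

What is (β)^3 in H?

η

β^1 = β
β^2 = β ⋆ β = θ
β^3 = θ ⋆ β = η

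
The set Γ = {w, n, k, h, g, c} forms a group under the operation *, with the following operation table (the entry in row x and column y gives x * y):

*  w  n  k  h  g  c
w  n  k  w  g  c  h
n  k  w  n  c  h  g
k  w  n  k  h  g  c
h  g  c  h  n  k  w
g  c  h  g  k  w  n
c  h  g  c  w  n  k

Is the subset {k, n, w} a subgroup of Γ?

{k, n, w} contains the identity k.
Checking products: every product of two elements of {k, n, w} (read from the table) lies in {k, n, w}, so the set is closed.
In a finite group, a nonempty closed subset is a subgroup. So {k, n, w} ≤ Γ.

Yes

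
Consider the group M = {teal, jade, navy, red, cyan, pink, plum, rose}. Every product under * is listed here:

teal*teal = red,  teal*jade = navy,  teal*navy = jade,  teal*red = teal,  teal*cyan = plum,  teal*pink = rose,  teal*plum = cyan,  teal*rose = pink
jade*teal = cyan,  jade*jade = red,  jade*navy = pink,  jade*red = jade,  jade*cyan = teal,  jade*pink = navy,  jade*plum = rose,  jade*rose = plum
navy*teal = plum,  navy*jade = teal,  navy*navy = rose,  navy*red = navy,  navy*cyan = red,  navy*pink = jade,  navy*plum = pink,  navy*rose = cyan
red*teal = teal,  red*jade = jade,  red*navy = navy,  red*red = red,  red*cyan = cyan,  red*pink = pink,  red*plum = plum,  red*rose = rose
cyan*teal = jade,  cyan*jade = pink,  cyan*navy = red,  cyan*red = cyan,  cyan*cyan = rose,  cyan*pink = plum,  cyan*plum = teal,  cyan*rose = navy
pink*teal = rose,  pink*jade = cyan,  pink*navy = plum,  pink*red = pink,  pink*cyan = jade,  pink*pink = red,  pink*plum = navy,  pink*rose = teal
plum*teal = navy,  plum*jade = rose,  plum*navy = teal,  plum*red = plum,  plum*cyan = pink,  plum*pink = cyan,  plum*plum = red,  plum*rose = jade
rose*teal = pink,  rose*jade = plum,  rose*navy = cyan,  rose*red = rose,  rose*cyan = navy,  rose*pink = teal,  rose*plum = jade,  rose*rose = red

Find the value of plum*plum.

red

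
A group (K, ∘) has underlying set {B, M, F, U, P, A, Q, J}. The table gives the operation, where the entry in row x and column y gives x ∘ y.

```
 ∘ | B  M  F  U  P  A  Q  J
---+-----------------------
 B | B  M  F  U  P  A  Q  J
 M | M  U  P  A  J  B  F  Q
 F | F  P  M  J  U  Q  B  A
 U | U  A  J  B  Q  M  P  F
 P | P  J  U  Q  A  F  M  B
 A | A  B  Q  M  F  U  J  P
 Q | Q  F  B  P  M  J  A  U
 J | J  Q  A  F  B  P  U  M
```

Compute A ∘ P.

Read row A, column P: A ∘ P = F.

F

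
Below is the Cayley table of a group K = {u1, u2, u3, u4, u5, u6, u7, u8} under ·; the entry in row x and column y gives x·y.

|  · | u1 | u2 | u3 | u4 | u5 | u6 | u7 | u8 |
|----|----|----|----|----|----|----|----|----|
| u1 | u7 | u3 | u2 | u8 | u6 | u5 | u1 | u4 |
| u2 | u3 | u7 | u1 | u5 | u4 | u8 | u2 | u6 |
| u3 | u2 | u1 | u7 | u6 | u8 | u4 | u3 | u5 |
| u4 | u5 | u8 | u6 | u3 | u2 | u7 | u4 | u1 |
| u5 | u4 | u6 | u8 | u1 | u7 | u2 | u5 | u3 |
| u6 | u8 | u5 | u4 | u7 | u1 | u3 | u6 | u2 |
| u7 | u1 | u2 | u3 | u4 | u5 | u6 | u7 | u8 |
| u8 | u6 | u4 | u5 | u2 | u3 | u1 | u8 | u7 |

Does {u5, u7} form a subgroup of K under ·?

{u5, u7} contains the identity u7.
Checking products: every product of two elements of {u5, u7} (read from the table) lies in {u5, u7}, so the set is closed.
In a finite group, a nonempty closed subset is a subgroup. So {u5, u7} ≤ K.
(Structurally, K here is isomorphic to the dihedral group D_4.)

Yes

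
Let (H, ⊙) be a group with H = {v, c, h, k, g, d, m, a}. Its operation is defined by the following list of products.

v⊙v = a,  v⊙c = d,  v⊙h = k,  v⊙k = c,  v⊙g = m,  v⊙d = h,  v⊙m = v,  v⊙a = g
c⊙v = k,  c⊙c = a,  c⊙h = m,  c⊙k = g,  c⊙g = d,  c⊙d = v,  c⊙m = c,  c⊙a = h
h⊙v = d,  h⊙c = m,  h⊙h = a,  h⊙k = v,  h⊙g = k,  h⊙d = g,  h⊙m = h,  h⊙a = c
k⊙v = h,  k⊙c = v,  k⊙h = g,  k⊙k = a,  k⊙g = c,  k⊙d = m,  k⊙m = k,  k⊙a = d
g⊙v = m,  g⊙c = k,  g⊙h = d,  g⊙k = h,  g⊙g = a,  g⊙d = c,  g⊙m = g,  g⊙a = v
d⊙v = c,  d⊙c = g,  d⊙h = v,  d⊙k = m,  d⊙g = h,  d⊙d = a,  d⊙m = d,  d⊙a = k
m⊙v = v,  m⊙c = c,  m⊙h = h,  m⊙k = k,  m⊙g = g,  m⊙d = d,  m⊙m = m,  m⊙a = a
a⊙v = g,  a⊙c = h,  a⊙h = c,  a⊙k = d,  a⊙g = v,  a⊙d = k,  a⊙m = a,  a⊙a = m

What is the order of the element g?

The identity element is m (its row matches the header).
g^1 = g
g^2 = g ⊙ g = a
g^3 = a ⊙ g = v
g^4 = v ⊙ g = m
The first power of g equal to the identity is g^4, so ord(g) = 4.

4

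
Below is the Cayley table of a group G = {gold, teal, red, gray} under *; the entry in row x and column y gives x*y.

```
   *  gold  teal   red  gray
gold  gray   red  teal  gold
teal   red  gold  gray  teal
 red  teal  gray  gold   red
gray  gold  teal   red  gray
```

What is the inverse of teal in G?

First locate the identity: row gray matches the header, so gray is the identity.
Scan row teal for gray: teal*red = gray. Hence teal^(-1) = red.

red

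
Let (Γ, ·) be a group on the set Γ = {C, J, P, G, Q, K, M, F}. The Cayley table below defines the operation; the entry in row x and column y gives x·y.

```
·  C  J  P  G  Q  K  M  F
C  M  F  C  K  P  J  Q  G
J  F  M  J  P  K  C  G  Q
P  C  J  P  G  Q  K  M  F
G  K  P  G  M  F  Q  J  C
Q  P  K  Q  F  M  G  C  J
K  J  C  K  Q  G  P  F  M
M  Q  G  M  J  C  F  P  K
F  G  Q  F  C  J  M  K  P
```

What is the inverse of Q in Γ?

First locate the identity: row P matches the header, so P is the identity.
Scan row Q for P: Q·C = P. Hence Q^(-1) = C.
(Structurally, Γ here is isomorphic to Z_2 x Z_4.)

C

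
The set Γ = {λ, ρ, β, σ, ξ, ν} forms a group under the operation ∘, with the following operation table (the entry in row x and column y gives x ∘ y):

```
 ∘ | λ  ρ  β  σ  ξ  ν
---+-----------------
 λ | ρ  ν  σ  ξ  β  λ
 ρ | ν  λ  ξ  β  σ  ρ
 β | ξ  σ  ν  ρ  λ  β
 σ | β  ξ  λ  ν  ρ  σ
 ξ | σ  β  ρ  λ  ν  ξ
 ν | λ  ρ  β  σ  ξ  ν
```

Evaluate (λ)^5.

λ^1 = λ
λ^2 = λ ∘ λ = ρ
λ^3 = ρ ∘ λ = ν
λ^4 = ν ∘ λ = λ
λ^5 = λ ∘ λ = ρ

ρ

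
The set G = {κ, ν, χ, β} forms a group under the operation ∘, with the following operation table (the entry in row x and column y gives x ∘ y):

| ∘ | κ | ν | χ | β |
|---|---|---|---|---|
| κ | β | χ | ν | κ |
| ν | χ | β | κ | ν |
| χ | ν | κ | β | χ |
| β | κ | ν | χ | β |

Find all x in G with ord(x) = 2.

Identity is β. Compute the order of each non-identity element by repeated multiplication:
  κ: κ → β  (order 2)
  ν: ν → β  (order 2)
  χ: χ → β  (order 2)
Elements of order 2: {κ, ν, χ}.

{κ, ν, χ}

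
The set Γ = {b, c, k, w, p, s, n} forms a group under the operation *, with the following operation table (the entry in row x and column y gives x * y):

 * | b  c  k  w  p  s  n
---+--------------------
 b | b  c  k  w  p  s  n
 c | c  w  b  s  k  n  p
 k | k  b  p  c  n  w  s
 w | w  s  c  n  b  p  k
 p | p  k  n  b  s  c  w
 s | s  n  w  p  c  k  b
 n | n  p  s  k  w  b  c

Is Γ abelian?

Check whether the table is symmetric across its main diagonal.
Every entry (row x, col y) equals the entry (row y, col x), so Γ is abelian.
(In fact Γ ≅ the cyclic group Z_7.)

Yes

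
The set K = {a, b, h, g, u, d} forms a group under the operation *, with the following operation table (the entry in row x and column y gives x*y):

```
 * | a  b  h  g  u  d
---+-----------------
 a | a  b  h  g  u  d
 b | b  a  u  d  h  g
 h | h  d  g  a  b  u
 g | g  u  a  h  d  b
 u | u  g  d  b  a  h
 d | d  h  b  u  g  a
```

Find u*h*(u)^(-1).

g

The identity is a. In row u, the entry a sits in column u, so u^(-1) = u.
u*h = d
d*u = g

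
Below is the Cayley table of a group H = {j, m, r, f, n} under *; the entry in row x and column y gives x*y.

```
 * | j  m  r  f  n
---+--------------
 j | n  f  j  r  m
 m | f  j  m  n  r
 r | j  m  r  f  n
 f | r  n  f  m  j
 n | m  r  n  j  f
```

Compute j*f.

r

Read row j, column f: j*f = r.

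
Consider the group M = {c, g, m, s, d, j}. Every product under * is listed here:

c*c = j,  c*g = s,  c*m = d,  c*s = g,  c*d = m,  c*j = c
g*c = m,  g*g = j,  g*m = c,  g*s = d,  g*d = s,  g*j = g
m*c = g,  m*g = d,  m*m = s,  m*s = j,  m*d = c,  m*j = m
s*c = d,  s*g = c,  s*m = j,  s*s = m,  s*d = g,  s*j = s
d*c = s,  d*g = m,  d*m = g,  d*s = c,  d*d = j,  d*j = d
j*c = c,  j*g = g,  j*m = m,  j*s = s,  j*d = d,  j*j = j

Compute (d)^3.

d

d^1 = d
d^2 = d * d = j
d^3 = j * d = d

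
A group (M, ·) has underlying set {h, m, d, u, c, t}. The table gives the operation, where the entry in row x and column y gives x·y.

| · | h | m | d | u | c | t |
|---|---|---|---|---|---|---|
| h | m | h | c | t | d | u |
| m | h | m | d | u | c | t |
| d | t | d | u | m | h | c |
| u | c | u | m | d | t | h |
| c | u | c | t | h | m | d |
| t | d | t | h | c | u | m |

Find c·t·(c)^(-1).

h

The identity is m. In row c, the entry m sits in column c, so c^(-1) = c.
c·t = d
d·c = h
(Structurally, M here is isomorphic to the symmetric group S_3.)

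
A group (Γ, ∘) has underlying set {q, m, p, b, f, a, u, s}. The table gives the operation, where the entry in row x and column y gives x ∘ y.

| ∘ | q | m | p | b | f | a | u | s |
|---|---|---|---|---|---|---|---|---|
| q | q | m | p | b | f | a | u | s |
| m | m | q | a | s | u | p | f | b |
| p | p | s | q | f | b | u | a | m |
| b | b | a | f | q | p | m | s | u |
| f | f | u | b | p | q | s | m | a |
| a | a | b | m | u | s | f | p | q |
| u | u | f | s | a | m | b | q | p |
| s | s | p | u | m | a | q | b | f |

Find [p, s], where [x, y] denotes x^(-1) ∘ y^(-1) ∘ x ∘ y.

f

Identity is q; from the table p^(-1) = p and s^(-1) = a.
p ∘ a = u
u ∘ p = s
s ∘ s = f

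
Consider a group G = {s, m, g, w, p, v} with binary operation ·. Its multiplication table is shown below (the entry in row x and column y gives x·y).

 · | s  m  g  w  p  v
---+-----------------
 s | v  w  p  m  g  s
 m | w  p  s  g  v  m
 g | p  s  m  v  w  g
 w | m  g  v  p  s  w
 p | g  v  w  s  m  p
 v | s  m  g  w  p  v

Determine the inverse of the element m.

p

First locate the identity: row v matches the header, so v is the identity.
Scan row m for v: m·p = v. Hence m^(-1) = p.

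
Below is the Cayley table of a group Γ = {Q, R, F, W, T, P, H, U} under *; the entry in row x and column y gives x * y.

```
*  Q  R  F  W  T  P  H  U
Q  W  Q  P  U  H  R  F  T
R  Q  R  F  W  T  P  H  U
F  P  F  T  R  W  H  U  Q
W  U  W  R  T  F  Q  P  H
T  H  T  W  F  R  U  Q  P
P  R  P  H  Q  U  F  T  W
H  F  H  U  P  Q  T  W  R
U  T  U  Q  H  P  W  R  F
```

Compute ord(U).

The identity element is R (its row matches the header).
U^1 = U
U^2 = U * U = F
U^3 = F * U = Q
U^4 = Q * U = T
U^5 = T * U = P
U^6 = P * U = W
U^7 = W * U = H
U^8 = H * U = R
The first power of U equal to the identity is U^8, so ord(U) = 8.

8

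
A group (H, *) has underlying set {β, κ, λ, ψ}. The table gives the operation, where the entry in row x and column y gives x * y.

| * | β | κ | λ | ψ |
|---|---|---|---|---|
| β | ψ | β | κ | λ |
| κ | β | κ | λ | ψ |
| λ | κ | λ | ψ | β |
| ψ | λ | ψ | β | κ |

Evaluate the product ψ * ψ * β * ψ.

λ

ψ * ψ = κ
κ * β = β
β * ψ = λ
(Structurally, H here is isomorphic to the cyclic group Z_4.)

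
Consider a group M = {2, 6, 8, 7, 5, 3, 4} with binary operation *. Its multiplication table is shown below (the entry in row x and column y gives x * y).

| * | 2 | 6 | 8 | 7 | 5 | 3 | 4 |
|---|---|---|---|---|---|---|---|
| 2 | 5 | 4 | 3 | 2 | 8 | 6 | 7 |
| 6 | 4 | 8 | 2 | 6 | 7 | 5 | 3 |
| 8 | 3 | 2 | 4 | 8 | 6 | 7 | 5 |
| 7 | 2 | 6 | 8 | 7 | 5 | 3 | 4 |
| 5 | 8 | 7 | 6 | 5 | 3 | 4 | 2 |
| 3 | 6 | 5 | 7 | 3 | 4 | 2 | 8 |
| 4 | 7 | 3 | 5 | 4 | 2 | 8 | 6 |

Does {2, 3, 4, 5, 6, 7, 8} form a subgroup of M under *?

Yes

{2, 3, 4, 5, 6, 7, 8} contains the identity 7.
Checking products: every product of two elements of {2, 3, 4, 5, 6, 7, 8} (read from the table) lies in {2, 3, 4, 5, 6, 7, 8}, so the set is closed.
In a finite group, a nonempty closed subset is a subgroup. So {2, 3, 4, 5, 6, 7, 8} ≤ M.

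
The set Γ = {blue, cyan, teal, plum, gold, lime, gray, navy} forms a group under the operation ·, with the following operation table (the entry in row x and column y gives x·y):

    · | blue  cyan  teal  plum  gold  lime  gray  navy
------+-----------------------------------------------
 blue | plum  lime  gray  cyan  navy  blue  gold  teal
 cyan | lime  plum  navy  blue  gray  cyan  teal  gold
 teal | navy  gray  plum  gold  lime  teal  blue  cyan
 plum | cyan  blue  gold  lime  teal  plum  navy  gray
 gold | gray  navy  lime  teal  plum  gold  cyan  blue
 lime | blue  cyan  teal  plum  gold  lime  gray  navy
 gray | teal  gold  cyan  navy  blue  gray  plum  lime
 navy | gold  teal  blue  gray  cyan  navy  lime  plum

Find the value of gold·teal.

Read row gold, column teal: gold·teal = lime.

lime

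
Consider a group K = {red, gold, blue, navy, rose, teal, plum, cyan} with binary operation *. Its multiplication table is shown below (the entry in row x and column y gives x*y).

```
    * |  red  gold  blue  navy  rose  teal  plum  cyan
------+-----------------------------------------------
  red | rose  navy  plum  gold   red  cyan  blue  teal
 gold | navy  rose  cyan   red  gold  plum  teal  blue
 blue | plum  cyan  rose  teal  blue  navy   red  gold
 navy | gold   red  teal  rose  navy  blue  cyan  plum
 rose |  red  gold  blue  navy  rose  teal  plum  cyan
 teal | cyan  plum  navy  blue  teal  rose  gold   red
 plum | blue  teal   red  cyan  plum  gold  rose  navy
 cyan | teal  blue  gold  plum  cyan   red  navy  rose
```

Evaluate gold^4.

rose

gold^1 = gold
gold^2 = gold*gold = rose
gold^3 = rose*gold = gold
gold^4 = gold*gold = rose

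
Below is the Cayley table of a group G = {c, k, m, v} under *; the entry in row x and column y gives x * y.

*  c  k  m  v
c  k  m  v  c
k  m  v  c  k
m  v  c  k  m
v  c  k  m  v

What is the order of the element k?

The identity element is v (its row matches the header).
k^1 = k
k^2 = k * k = v
The first power of k equal to the identity is k^2, so ord(k) = 2.
(Structurally, G here is isomorphic to the cyclic group Z_4.)

2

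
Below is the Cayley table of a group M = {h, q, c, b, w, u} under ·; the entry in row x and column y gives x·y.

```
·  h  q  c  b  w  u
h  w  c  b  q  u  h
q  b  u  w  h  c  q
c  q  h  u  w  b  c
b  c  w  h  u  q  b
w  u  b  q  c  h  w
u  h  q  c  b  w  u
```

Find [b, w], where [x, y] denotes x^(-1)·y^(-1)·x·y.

Identity is u; from the table b^(-1) = b and w^(-1) = h.
b·h = c
c·b = w
w·w = h

h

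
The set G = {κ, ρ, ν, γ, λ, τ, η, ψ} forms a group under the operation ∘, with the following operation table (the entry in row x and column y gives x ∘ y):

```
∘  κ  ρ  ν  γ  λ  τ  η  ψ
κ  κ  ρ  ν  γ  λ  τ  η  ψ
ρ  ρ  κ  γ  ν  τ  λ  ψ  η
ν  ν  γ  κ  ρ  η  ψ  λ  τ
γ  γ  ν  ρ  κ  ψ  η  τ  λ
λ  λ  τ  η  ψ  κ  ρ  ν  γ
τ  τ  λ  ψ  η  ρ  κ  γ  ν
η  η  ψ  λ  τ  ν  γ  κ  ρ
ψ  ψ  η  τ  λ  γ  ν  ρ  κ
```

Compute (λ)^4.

λ^1 = λ
λ^2 = λ ∘ λ = κ
λ^3 = κ ∘ λ = λ
λ^4 = λ ∘ λ = κ
(Structurally, G here is isomorphic to the elementary abelian group (Z_2)^3.)

κ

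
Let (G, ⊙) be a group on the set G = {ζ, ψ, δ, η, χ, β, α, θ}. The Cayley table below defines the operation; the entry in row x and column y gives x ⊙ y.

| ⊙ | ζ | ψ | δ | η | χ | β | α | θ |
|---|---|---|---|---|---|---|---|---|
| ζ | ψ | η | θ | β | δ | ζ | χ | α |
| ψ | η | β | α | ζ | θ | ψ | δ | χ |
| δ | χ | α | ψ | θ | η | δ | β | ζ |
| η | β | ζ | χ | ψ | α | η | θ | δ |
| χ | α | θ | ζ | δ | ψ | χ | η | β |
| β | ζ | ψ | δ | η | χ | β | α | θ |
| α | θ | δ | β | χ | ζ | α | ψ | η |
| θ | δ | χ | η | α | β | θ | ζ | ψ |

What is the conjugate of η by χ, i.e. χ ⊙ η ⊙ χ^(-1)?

The identity is β. In row χ, the entry β sits in column θ, so χ^(-1) = θ.
χ ⊙ η = δ
δ ⊙ θ = ζ

ζ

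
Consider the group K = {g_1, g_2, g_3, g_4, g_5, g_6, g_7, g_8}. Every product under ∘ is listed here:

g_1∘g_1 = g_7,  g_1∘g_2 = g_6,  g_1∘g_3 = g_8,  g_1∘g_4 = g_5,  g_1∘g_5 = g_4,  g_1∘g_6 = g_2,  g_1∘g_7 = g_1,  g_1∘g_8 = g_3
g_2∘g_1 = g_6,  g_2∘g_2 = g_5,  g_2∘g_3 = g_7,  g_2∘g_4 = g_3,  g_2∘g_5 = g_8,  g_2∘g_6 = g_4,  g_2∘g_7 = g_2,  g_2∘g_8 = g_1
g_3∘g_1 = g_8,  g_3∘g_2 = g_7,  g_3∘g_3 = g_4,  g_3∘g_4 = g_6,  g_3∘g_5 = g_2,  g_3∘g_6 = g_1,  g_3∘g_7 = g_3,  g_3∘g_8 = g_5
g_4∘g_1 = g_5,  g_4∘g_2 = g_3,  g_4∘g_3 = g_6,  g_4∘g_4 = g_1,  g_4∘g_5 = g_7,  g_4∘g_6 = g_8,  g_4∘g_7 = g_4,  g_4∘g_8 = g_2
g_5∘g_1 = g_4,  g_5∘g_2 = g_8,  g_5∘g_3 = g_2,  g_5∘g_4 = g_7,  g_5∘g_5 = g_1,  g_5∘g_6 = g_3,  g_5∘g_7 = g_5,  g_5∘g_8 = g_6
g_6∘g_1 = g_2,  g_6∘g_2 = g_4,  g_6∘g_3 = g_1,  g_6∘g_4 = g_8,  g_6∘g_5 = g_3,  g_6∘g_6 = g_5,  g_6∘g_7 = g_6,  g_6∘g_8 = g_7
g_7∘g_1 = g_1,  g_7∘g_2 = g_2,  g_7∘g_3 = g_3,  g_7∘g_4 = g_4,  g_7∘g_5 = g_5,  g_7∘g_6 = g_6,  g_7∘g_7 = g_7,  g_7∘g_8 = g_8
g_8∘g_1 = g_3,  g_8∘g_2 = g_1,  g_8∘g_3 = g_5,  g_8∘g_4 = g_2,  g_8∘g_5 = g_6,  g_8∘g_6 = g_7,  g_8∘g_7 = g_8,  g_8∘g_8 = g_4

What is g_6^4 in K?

g_6^1 = g_6
g_6^2 = g_6 ∘ g_6 = g_5
g_6^3 = g_5 ∘ g_6 = g_3
g_6^4 = g_3 ∘ g_6 = g_1

g_1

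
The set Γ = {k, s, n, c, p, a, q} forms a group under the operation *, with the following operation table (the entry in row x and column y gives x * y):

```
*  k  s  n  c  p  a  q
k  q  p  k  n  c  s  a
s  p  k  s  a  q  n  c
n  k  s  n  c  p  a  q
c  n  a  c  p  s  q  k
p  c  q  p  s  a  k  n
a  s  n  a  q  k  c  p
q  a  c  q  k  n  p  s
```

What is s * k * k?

s * k = p
p * k = c

c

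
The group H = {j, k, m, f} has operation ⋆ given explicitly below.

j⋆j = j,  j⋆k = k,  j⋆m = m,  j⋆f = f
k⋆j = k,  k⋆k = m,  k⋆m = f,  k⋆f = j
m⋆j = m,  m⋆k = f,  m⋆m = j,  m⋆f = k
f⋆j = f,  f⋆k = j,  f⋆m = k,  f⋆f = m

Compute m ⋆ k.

Read row m, column k: m ⋆ k = f.

f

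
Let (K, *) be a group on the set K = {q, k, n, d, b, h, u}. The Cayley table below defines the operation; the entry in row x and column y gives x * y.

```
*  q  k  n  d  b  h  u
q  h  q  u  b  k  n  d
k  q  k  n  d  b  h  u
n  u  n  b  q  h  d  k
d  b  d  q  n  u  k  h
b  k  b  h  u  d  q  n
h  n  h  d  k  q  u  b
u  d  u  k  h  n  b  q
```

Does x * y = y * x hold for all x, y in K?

Check whether the table is symmetric across its main diagonal.
Every entry (row x, col y) equals the entry (row y, col x), so K is abelian.
(In fact K ≅ the cyclic group Z_7.)

Yes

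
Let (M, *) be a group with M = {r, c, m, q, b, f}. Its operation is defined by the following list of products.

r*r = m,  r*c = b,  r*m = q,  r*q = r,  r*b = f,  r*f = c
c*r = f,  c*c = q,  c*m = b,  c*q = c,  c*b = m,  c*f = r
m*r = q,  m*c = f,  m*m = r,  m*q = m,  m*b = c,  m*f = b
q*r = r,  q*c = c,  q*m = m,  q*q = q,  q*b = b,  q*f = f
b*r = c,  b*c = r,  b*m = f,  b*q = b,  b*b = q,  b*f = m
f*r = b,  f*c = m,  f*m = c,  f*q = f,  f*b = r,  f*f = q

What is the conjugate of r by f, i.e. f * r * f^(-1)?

The identity is q. In row f, the entry q sits in column f, so f^(-1) = f.
f * r = b
b * f = m

m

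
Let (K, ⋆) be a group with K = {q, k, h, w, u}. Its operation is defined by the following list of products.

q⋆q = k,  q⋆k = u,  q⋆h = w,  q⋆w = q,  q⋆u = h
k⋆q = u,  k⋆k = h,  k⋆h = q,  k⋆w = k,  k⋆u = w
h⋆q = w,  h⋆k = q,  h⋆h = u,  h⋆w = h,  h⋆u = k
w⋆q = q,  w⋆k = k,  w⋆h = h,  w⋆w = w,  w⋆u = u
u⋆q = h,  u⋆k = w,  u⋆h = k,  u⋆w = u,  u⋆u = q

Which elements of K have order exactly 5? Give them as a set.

Identity is w. Compute the order of each non-identity element by repeated multiplication:
  q: q → k → u → h → w  (order 5)
  k: k → h → q → u → w  (order 5)
  h: h → u → k → q → w  (order 5)
  u: u → q → h → k → w  (order 5)
Elements of order 5: {h, k, q, u}.

{h, k, q, u}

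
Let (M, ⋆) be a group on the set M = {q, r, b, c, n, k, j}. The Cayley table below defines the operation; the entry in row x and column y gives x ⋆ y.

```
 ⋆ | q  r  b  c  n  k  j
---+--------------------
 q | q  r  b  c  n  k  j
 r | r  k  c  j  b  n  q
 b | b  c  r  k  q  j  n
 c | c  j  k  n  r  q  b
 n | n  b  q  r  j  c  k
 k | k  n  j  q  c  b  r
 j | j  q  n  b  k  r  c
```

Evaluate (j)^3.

j^1 = j
j^2 = j ⋆ j = c
j^3 = c ⋆ j = b
(Structurally, M here is isomorphic to the cyclic group Z_7.)

b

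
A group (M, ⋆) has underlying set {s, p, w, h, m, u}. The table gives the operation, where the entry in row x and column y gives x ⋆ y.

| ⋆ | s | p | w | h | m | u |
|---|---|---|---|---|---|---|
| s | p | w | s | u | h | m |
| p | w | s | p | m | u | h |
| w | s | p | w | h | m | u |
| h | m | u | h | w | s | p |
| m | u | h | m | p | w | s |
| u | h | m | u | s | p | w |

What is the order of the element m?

2

The identity element is w (its row matches the header).
m^1 = m
m^2 = m ⋆ m = w
The first power of m equal to the identity is m^2, so ord(m) = 2.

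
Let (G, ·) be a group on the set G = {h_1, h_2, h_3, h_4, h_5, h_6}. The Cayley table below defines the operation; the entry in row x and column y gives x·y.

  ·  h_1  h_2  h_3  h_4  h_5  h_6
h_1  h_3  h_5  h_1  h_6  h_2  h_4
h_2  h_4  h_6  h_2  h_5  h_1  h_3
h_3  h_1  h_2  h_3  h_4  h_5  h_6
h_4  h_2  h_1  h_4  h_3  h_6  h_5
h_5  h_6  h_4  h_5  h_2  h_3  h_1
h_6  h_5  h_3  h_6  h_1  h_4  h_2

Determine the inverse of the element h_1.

First locate the identity: row h_3 matches the header, so h_3 is the identity.
Scan row h_1 for h_3: h_1·h_1 = h_3. Hence h_1^(-1) = h_1.

h_1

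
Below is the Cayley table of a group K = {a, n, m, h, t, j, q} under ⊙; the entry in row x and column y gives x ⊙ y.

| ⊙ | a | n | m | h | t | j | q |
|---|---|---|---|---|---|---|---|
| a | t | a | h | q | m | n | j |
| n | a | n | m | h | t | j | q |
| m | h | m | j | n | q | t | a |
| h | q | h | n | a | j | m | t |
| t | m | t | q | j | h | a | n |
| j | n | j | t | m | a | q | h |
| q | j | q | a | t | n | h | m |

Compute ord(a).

The identity element is n (its row matches the header).
a^1 = a
a^2 = a ⊙ a = t
a^3 = t ⊙ a = m
a^4 = m ⊙ a = h
a^5 = h ⊙ a = q
a^6 = q ⊙ a = j
a^7 = j ⊙ a = n
The first power of a equal to the identity is a^7, so ord(a) = 7.

7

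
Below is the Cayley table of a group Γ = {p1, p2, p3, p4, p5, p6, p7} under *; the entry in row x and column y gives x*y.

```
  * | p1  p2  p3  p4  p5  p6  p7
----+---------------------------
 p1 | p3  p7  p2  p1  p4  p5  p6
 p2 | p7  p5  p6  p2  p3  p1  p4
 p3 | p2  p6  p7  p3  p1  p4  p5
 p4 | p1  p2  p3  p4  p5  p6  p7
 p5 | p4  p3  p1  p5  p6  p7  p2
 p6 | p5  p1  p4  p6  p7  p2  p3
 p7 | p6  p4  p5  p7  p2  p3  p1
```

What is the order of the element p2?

The identity element is p4 (its row matches the header).
p2^1 = p2
p2^2 = p2*p2 = p5
p2^3 = p5*p2 = p3
p2^4 = p3*p2 = p6
p2^5 = p6*p2 = p1
p2^6 = p1*p2 = p7
p2^7 = p7*p2 = p4
The first power of p2 equal to the identity is p2^7, so ord(p2) = 7.
(Structurally, Γ here is isomorphic to the cyclic group Z_7.)

7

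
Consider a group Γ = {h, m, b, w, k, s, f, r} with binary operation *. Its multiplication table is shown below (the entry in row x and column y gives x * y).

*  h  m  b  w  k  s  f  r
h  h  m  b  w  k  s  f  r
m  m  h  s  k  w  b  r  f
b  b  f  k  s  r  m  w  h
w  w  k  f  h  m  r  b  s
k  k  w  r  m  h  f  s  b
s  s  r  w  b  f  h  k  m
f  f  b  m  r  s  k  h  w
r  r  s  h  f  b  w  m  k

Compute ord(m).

The identity element is h (its row matches the header).
m^1 = m
m^2 = m * m = h
The first power of m equal to the identity is m^2, so ord(m) = 2.

2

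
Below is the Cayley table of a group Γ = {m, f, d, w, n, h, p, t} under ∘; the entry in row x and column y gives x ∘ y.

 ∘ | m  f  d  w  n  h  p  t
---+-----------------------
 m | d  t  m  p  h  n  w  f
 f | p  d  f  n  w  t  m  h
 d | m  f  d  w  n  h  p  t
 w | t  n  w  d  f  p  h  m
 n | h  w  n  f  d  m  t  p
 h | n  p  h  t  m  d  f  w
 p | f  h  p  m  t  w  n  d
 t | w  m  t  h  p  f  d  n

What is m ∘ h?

Read row m, column h: m ∘ h = n.
(Structurally, Γ here is isomorphic to the dihedral group D_4.)

n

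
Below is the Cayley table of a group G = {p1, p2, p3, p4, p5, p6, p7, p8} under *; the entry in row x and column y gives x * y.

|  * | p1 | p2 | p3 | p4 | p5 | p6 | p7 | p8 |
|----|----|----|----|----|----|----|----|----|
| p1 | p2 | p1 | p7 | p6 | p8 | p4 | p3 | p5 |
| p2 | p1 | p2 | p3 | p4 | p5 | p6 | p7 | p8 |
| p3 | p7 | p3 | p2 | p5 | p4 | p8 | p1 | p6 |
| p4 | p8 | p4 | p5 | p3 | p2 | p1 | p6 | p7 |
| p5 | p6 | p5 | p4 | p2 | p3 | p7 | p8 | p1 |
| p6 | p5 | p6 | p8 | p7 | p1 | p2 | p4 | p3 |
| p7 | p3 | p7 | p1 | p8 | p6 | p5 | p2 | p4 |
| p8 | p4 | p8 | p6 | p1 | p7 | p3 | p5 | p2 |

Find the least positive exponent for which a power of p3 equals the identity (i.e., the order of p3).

2

The identity element is p2 (its row matches the header).
p3^1 = p3
p3^2 = p3 * p3 = p2
The first power of p3 equal to the identity is p3^2, so ord(p3) = 2.
(Structurally, G here is isomorphic to the dihedral group D_4.)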